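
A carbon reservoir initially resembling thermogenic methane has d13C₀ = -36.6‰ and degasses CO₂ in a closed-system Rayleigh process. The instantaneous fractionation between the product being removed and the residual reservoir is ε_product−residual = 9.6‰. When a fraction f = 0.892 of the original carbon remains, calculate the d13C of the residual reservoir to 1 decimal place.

-37.7‰

Rayleigh residual: δ_res = (δ₀ + 1000)·f^(α−1) − 1000
α = ε/1000 + 1 = 1.00960, so α − 1 = 0.00960
f^(α−1) = 0.892^(0.00960) = 0.998903
δ_res = (-36.6 + 1000) × 0.998903 − 1000 = 962.344 − 1000 = -37.66‰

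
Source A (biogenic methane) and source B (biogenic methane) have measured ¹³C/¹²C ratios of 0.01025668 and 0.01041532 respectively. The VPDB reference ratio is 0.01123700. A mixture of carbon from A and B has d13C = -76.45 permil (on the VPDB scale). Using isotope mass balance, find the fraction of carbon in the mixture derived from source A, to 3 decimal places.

δ_A = (0.01025668/0.01123700 − 1)×1000 = (0.912760 − 1)×1000 = -87.240 permil
δ_B = (0.01041532/0.01123700 − 1)×1000 = (0.926877 − 1)×1000 = -73.123 permil
f_A = (δ_mix − δ_B)/(δ_A − δ_B) = (-76.45 − (-73.123))/(-87.240 − (-73.123))
f_A = -3.327 / -14.118 = 0.2357

0.236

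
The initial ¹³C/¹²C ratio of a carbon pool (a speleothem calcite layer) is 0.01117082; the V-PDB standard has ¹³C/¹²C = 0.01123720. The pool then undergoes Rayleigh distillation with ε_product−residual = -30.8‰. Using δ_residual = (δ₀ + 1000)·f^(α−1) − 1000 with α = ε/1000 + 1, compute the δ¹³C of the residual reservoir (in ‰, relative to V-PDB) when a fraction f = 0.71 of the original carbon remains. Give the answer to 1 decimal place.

4.6‰

δ₀ = (0.01117082/0.01123720 − 1)×1000 = (0.994093 − 1)×1000 = -5.907‰
α − 1 = ε/1000 = -0.0308
f^(α−1) = 0.71^(-0.0308) = 1.010605
δ_res = (-5.907 + 1000) × 1.010605 − 1000 = 1004.635 − 1000 = 4.63‰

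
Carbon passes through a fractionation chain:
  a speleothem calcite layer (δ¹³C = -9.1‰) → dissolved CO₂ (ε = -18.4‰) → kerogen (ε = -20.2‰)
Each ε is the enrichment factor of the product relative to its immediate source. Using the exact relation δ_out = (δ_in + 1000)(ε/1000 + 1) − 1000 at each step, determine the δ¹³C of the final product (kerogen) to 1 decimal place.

-47.0‰

step 1: δ = (-9.10 + 1000)·(-18.4/1000 + 1) − 1000 = -27.33‰
step 2: δ = (-27.33 + 1000)·(-20.2/1000 + 1) − 1000 = -46.98‰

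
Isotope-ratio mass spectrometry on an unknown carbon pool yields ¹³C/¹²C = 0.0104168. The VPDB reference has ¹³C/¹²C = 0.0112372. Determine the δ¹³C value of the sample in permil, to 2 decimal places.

δ¹³C = (R_sample / R_standard − 1) × 1000
R_sample / R_standard = 0.0104168 / 0.0112372 = 0.926992
δ¹³C = (0.926992 − 1) × 1000 = -73.008 permil

-73.01 permil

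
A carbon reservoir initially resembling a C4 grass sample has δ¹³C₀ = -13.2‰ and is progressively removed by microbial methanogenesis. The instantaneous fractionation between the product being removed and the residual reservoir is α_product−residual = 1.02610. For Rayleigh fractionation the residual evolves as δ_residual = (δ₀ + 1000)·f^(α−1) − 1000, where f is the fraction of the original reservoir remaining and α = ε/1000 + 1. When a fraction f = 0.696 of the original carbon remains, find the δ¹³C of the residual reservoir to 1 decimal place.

Rayleigh residual: δ_res = (δ₀ + 1000)·f^(α−1) − 1000
α − 1 = 0.02610
f^(α−1) = 0.696^(0.02610) = 0.990586
δ_res = (-13.2 + 1000) × 0.990586 − 1000 = 977.510 − 1000 = -22.49‰

-22.5‰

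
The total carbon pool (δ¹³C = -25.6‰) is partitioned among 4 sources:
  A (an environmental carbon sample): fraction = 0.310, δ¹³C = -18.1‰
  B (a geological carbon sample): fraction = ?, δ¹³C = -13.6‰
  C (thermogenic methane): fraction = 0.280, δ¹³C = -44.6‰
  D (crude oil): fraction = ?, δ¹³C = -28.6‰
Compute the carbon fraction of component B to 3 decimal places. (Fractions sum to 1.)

0.282

Let f_B and f_D be the unknown fractions; fractions sum to 1 so f_B + f_D = 0.410.
Mass balance: Σ fᵢ·δᵢ = δ_bulk ⇒ f_B·(-13.6) + f_D·(-28.6) = -25.6 − (-18.099) = -7.501
Substitute f_D = 0.410 − f_B:
f_B·(-13.6 − -28.6) = -7.501 − 0.410×(-28.6) = 4.225
f_B = 4.225 / 15.0 = 0.2817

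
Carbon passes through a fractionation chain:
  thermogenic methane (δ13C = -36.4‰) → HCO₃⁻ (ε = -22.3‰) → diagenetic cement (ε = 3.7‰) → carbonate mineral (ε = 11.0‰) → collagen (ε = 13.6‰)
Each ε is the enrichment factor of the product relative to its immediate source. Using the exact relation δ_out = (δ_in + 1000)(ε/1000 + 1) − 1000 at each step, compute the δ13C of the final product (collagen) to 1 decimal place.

step 1: δ = (-36.40 + 1000)·(-22.3/1000 + 1) − 1000 = -57.89‰
step 2: δ = (-57.89 + 1000)·(3.7/1000 + 1) − 1000 = -54.40‰
step 3: δ = (-54.40 + 1000)·(11.0/1000 + 1) − 1000 = -44.00‰
step 4: δ = (-44.00 + 1000)·(13.6/1000 + 1) − 1000 = -31.00‰

-31.0‰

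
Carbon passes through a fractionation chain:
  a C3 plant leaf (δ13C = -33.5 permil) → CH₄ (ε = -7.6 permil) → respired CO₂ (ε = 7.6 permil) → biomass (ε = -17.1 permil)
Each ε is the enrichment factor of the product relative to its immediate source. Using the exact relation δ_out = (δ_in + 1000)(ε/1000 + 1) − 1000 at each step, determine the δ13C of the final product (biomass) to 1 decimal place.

-50.1 permil

step 1: δ = (-33.50 + 1000)·(-7.6/1000 + 1) − 1000 = -40.85 permil
step 2: δ = (-40.85 + 1000)·(7.6/1000 + 1) − 1000 = -33.56 permil
step 3: δ = (-33.56 + 1000)·(-17.1/1000 + 1) − 1000 = -50.08 permil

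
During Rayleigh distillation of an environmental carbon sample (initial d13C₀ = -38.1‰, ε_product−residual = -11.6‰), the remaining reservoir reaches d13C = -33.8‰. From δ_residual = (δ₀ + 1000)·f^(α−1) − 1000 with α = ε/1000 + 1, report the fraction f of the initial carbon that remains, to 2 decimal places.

α − 1 = ε/1000 = -0.0116
(δ_res + 1000)/(δ₀ + 1000) = (-33.8 + 1000)/(-38.1 + 1000) = 966.2/961.9 = 1.004470
f = 1.004470^(1/-0.0116) = exp(ln(1.004470)/-0.0116) = exp(0.00446/-0.0116)
f = exp(-0.3845) = 0.6808

0.68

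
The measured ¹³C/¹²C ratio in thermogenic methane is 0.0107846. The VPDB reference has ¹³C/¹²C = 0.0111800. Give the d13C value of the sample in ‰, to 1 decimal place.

d13C = (R_sample / R_standard − 1) × 1000
R_sample / R_standard = 0.0107846 / 0.0111800 = 0.964633
d13C = (0.964633 − 1) × 1000 = -35.37‰

-35.4‰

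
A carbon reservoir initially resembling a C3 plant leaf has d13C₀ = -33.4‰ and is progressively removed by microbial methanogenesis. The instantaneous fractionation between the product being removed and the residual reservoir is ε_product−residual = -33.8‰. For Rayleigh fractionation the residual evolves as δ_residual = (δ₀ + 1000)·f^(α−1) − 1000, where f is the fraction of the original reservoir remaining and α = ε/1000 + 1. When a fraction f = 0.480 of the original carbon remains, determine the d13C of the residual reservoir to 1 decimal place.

Rayleigh residual: δ_res = (δ₀ + 1000)·f^(α−1) − 1000
α = ε/1000 + 1 = 0.96620, so α − 1 = -0.03380
f^(α−1) = 0.480^(-0.03380) = 1.025118
δ_res = (-33.4 + 1000) × 1.025118 − 1000 = 990.879 − 1000 = -9.12‰

-9.1‰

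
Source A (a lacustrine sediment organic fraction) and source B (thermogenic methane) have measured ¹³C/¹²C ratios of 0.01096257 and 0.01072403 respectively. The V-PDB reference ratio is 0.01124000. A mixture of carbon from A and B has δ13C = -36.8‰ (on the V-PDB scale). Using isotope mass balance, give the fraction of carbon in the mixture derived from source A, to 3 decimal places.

δ_A = (0.01096257/0.01124000 − 1)×1000 = (0.975318 − 1)×1000 = -24.682‰
δ_B = (0.01072403/0.01124000 − 1)×1000 = (0.954095 − 1)×1000 = -45.905‰
f_A = (δ_mix − δ_B)/(δ_A − δ_B) = (-36.8 − (-45.905))/(-24.682 − (-45.905))
f_A = 9.105 / 21.222 = 0.4290

0.429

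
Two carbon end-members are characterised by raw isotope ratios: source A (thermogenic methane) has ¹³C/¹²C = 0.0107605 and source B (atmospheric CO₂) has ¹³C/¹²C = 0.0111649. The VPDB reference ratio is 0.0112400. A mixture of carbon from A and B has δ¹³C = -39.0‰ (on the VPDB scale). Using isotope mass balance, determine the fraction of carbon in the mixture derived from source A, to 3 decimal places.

δ_A = (0.0107605/0.0112400 − 1)×1000 = (0.957340 − 1)×1000 = -42.660‰
δ_B = (0.0111649/0.0112400 − 1)×1000 = (0.993319 − 1)×1000 = -6.681‰
f_A = (δ_mix − δ_B)/(δ_A − δ_B) = (-39.0 − (-6.681))/(-42.660 − (-6.681))
f_A = -32.319 / -35.979 = 0.8983

0.898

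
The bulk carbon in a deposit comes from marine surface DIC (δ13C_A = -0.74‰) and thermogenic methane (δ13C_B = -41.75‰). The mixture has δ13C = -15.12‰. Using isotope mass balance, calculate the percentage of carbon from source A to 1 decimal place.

64.9%

δ_mix = f_A·δ_A + (1 − f_A)·δ_B  ⇒  f_A = (δ_mix − δ_B)/(δ_A − δ_B)
f_A = (-15.12 − (-41.75)) / (-0.74 − (-41.75))
f_A = 26.63 / 41.01 = 0.6494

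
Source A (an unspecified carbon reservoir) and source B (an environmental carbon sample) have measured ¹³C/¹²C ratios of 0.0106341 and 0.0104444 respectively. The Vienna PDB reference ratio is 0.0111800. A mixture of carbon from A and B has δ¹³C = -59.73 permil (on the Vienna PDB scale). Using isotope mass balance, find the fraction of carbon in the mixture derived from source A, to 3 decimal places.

δ_A = (0.0106341/0.0111800 − 1)×1000 = (0.951172 − 1)×1000 = -48.828 permil
δ_B = (0.0104444/0.0111800 − 1)×1000 = (0.934204 − 1)×1000 = -65.796 permil
f_A = (δ_mix − δ_B)/(δ_A − δ_B) = (-59.73 − (-65.796))/(-48.828 − (-65.796))
f_A = 6.066 / 16.968 = 0.3575

0.358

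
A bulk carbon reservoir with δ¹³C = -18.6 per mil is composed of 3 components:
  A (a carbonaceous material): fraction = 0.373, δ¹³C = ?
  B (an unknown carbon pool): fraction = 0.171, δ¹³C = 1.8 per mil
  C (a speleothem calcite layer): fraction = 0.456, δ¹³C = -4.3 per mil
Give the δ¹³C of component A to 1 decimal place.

-45.4 per mil

Isotope mass balance: δ_bulk = Σ fᵢ·δᵢ.
-18.6 = 0.373×δ_A + 0.171×(1.8) + 0.456×(-4.3)
0.373·δ_A = -18.6 − (-1.653) = -16.947
δ_A = -16.947 / 0.373 = -45.43 per mil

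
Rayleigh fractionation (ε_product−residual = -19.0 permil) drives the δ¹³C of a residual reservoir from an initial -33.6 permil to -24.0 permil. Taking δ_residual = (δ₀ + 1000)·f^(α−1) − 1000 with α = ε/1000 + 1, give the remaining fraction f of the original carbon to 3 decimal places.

0.594

α − 1 = ε/1000 = -0.0190
(δ_res + 1000)/(δ₀ + 1000) = (-24.0 + 1000)/(-33.6 + 1000) = 976.0/966.4 = 1.009934
f = 1.009934^(1/-0.0190) = exp(ln(1.009934)/-0.0190) = exp(0.00988/-0.0190)
f = exp(-0.5203) = 0.5944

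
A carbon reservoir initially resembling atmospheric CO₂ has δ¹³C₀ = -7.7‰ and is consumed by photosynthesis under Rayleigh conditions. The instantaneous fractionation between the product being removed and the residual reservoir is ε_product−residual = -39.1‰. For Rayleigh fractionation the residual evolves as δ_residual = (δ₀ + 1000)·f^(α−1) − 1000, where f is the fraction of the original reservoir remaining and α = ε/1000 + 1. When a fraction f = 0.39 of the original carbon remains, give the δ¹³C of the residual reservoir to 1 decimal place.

29.5‰

Rayleigh residual: δ_res = (δ₀ + 1000)·f^(α−1) − 1000
α = ε/1000 + 1 = 0.96090, so α − 1 = -0.03910
f^(α−1) = 0.39^(-0.03910) = 1.037503
δ_res = (-7.7 + 1000) × 1.037503 − 1000 = 1029.514 − 1000 = 29.51‰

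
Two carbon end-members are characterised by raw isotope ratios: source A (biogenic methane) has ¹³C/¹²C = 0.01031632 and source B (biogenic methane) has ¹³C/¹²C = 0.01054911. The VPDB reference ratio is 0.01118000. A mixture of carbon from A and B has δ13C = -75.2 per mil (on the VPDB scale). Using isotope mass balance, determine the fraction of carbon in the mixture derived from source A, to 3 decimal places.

0.901

δ_A = (0.01031632/0.01118000 − 1)×1000 = (0.922748 − 1)×1000 = -77.252 per mil
δ_B = (0.01054911/0.01118000 − 1)×1000 = (0.943570 − 1)×1000 = -56.430 per mil
f_A = (δ_mix − δ_B)/(δ_A − δ_B) = (-75.2 − (-56.430))/(-77.252 − (-56.430))
f_A = -18.770 / -20.822 = 0.9014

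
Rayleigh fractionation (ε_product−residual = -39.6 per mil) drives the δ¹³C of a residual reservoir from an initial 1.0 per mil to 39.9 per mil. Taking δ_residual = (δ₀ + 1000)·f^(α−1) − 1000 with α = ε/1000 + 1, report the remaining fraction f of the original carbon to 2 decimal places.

0.38

α − 1 = ε/1000 = -0.0396
(δ_res + 1000)/(δ₀ + 1000) = (39.9 + 1000)/(1.0 + 1000) = 1039.9/1001.0 = 1.038861
f = 1.038861^(1/-0.0396) = exp(ln(1.038861)/-0.0396) = exp(0.03813/-0.0396)
f = exp(-0.9628) = 0.3818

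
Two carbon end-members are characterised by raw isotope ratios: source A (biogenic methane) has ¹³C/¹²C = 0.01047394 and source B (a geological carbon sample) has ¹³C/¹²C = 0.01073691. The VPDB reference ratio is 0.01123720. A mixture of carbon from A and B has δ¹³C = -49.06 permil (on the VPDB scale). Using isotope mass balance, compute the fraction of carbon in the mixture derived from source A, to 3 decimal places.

δ_A = (0.01047394/0.01123720 − 1)×1000 = (0.932077 − 1)×1000 = -67.923 permil
δ_B = (0.01073691/0.01123720 − 1)×1000 = (0.955479 − 1)×1000 = -44.521 permil
f_A = (δ_mix − δ_B)/(δ_A − δ_B) = (-49.06 − (-44.521))/(-67.923 − (-44.521))
f_A = -4.539 / -23.402 = 0.1940

0.194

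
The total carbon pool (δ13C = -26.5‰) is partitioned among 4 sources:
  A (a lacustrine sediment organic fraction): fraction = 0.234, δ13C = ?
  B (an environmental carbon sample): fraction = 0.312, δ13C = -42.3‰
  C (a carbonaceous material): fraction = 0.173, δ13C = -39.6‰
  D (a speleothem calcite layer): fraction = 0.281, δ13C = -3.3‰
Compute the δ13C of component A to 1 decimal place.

Isotope mass balance: δ_bulk = Σ fᵢ·δᵢ.
-26.5 = 0.234×δ_A + 0.312×(-42.3) + 0.173×(-39.6) + 0.281×(-3.3)
0.234·δ_A = -26.5 − (-20.976) = -5.524
δ_A = -5.524 / 0.234 = -23.61‰

-23.6‰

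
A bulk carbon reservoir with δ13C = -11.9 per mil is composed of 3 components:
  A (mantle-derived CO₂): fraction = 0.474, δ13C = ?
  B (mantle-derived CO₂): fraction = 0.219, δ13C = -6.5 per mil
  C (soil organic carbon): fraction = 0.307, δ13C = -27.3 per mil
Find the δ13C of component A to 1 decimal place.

Isotope mass balance: δ_bulk = Σ fᵢ·δᵢ.
-11.9 = 0.474×δ_A + 0.219×(-6.5) + 0.307×(-27.3)
0.474·δ_A = -11.9 − (-9.805) = -2.095
δ_A = -2.095 / 0.474 = -4.42 per mil

-4.4 per mil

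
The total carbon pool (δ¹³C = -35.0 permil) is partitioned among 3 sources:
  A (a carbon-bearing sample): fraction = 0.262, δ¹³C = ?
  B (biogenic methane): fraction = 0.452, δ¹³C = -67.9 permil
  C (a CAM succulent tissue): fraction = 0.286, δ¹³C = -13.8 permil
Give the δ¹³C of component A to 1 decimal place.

-1.4 permil

Isotope mass balance: δ_bulk = Σ fᵢ·δᵢ.
-35.0 = 0.262×δ_A + 0.452×(-67.9) + 0.286×(-13.8)
0.262·δ_A = -35.0 − (-34.638) = -0.362
δ_A = -0.362 / 0.262 = -1.38 permil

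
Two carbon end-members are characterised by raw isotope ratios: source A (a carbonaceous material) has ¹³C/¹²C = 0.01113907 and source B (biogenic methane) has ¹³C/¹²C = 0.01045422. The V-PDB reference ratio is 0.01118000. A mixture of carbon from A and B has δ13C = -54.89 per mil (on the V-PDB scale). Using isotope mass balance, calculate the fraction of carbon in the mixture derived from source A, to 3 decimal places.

δ_A = (0.01113907/0.01118000 − 1)×1000 = (0.996339 − 1)×1000 = -3.661 per mil
δ_B = (0.01045422/0.01118000 − 1)×1000 = (0.935082 − 1)×1000 = -64.918 per mil
f_A = (δ_mix − δ_B)/(δ_A − δ_B) = (-54.89 − (-64.918))/(-3.661 − (-64.918))
f_A = 10.028 / 61.257 = 0.1637

0.164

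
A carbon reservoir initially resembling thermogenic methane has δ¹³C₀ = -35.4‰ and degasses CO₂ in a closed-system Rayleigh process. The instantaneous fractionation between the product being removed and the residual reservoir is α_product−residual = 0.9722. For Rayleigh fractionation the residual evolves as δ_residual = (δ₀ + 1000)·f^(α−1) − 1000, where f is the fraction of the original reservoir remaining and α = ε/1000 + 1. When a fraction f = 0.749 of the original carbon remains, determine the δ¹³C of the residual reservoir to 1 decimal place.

-27.6‰

Rayleigh residual: δ_res = (δ₀ + 1000)·f^(α−1) − 1000
α − 1 = -0.02780
f^(α−1) = 0.749^(-0.02780) = 1.008067
δ_res = (-35.4 + 1000) × 1.008067 − 1000 = 972.381 − 1000 = -27.62‰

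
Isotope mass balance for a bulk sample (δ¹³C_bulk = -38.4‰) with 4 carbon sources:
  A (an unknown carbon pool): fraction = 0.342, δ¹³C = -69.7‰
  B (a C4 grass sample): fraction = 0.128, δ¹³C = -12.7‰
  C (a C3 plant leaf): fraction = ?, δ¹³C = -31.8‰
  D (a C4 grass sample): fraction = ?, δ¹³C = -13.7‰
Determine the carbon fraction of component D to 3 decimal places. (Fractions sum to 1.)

Let f_D and f_C be the unknown fractions; fractions sum to 1 so f_D + f_C = 0.530.
Mass balance: Σ fᵢ·δᵢ = δ_bulk ⇒ f_D·(-13.7) + f_C·(-31.8) = -38.4 − (-25.463) = -12.937
Substitute f_C = 0.530 − f_D:
f_D·(-13.7 − -31.8) = -12.937 − 0.530×(-31.8) = 3.917
f_D = 3.917 / 18.1 = 0.2164

0.216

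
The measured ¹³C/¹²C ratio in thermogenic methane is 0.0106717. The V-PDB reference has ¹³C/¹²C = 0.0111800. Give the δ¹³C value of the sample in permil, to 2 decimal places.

-45.47 permil

δ¹³C = (R_sample / R_standard − 1) × 1000
R_sample / R_standard = 0.0106717 / 0.0111800 = 0.954535
δ¹³C = (0.954535 − 1) × 1000 = -45.465 permil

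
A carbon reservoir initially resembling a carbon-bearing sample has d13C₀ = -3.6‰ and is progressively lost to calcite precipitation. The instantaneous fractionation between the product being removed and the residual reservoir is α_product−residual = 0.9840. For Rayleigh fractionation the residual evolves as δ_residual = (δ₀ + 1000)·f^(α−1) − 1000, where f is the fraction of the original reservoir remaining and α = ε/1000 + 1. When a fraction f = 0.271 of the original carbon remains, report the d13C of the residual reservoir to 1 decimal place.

Rayleigh residual: δ_res = (δ₀ + 1000)·f^(α−1) − 1000
α − 1 = -0.01600
f^(α−1) = 0.271^(-0.01600) = 1.021110
δ_res = (-3.6 + 1000) × 1.021110 − 1000 = 1017.434 − 1000 = 17.43‰

17.4‰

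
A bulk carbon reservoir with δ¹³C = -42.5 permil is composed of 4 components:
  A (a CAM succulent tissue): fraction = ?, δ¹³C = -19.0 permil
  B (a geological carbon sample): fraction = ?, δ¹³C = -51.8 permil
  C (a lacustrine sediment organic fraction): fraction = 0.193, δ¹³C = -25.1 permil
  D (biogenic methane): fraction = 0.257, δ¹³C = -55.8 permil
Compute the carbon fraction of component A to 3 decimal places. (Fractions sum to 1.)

Let f_A and f_B be the unknown fractions; fractions sum to 1 so f_A + f_B = 0.550.
Mass balance: Σ fᵢ·δᵢ = δ_bulk ⇒ f_A·(-19.0) + f_B·(-51.8) = -42.5 − (-19.185) = -23.315
Substitute f_B = 0.550 − f_A:
f_A·(-19.0 − -51.8) = -23.315 − 0.550×(-51.8) = 5.175
f_A = 5.175 / 32.8 = 0.1578

0.158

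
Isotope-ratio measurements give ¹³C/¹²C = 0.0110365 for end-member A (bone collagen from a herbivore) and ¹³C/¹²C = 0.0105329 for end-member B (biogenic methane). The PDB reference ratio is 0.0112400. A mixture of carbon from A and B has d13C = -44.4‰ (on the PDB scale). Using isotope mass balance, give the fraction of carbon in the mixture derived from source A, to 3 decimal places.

0.413

δ_A = (0.0110365/0.0112400 − 1)×1000 = (0.981895 − 1)×1000 = -18.105‰
δ_B = (0.0105329/0.0112400 − 1)×1000 = (0.937091 − 1)×1000 = -62.909‰
f_A = (δ_mix − δ_B)/(δ_A − δ_B) = (-44.4 − (-62.909))/(-18.105 − (-62.909))
f_A = 18.509 / 44.804 = 0.4131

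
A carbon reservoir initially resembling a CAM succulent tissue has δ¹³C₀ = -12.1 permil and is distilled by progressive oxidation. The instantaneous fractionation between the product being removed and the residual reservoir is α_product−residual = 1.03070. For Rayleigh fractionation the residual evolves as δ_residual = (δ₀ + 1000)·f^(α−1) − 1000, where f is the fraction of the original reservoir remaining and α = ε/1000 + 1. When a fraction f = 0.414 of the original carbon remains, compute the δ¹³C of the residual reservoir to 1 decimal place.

Rayleigh residual: δ_res = (δ₀ + 1000)·f^(α−1) − 1000
α − 1 = 0.03070
f^(α−1) = 0.414^(0.03070) = 0.973289
δ_res = (-12.1 + 1000) × 0.973289 − 1000 = 961.512 − 1000 = -38.49 permil

-38.5 permil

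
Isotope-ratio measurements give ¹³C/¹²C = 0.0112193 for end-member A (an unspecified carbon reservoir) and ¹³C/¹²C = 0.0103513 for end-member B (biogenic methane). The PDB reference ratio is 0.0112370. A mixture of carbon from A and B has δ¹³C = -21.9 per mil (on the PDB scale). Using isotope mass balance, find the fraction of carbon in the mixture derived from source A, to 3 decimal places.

0.737

δ_A = (0.0112193/0.0112370 − 1)×1000 = (0.998425 − 1)×1000 = -1.575 per mil
δ_B = (0.0103513/0.0112370 − 1)×1000 = (0.921180 − 1)×1000 = -78.820 per mil
f_A = (δ_mix − δ_B)/(δ_A − δ_B) = (-21.9 − (-78.820))/(-1.575 − (-78.820))
f_A = 56.920 / 77.245 = 0.7369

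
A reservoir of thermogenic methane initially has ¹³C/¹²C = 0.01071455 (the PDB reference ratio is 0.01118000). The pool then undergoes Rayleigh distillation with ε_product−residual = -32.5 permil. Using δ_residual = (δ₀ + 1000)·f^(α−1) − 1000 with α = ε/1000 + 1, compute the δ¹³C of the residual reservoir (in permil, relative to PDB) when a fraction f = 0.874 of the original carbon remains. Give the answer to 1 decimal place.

δ₀ = (0.01071455/0.01118000 − 1)×1000 = (0.958368 − 1)×1000 = -41.632 permil
α − 1 = ε/1000 = -0.0325
f^(α−1) = 0.874^(-0.0325) = 1.004387
δ_res = (-41.632 + 1000) × 1.004387 − 1000 = 962.572 − 1000 = -37.43 permil

-37.4 permil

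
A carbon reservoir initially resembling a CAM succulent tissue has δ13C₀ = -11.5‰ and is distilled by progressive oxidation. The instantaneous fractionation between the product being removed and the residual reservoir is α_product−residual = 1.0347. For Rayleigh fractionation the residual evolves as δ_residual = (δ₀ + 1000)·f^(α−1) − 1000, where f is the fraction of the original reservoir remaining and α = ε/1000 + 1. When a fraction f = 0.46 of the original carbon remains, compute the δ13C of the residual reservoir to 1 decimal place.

-37.8‰

Rayleigh residual: δ_res = (δ₀ + 1000)·f^(α−1) − 1000
α − 1 = 0.03470
f^(α−1) = 0.46^(0.03470) = 0.973414
δ_res = (-11.5 + 1000) × 0.973414 − 1000 = 962.220 − 1000 = -37.78‰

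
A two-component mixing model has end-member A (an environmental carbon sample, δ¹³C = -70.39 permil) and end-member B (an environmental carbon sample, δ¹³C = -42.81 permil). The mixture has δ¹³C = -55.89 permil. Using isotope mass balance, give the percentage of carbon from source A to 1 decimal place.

47.4%

δ_mix = f_A·δ_A + (1 − f_A)·δ_B  ⇒  f_A = (δ_mix − δ_B)/(δ_A − δ_B)
f_A = (-55.89 − (-42.81)) / (-70.39 − (-42.81))
f_A = -13.08 / -27.58 = 0.4743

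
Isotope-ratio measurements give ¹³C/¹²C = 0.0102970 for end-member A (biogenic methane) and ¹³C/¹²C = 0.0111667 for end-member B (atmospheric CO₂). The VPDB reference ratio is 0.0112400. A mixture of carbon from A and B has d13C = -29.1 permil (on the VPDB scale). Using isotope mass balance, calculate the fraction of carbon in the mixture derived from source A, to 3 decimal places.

0.292

δ_A = (0.0102970/0.0112400 − 1)×1000 = (0.916103 − 1)×1000 = -83.897 permil
δ_B = (0.0111667/0.0112400 − 1)×1000 = (0.993479 − 1)×1000 = -6.521 permil
f_A = (δ_mix − δ_B)/(δ_A − δ_B) = (-29.1 − (-6.521))/(-83.897 − (-6.521))
f_A = -22.579 / -77.375 = 0.2918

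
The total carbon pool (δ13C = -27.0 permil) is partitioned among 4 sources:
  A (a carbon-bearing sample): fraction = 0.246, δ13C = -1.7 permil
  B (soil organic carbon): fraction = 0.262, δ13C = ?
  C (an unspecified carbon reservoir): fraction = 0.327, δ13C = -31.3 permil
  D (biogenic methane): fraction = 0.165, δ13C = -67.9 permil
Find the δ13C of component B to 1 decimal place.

-19.6 permil

Isotope mass balance: δ_bulk = Σ fᵢ·δᵢ.
-27.0 = 0.246×(-1.7) + 0.262×δ_B + 0.327×(-31.3) + 0.165×(-67.9)
0.262·δ_B = -27.0 − (-21.857) = -5.143
δ_B = -5.143 / 0.262 = -19.63 permil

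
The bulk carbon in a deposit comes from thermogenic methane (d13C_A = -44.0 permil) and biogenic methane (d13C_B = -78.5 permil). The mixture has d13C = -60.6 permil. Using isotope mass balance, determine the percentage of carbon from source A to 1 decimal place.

δ_mix = f_A·δ_A + (1 − f_A)·δ_B  ⇒  f_A = (δ_mix − δ_B)/(δ_A − δ_B)
f_A = (-60.6 − (-78.5)) / (-44.0 − (-78.5))
f_A = 17.9 / 34.5 = 0.5188

51.9%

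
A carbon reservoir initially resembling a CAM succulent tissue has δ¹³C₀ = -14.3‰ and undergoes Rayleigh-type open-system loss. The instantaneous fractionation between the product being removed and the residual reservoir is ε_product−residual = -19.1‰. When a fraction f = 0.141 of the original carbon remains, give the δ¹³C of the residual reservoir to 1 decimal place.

23.3‰

Rayleigh residual: δ_res = (δ₀ + 1000)·f^(α−1) − 1000
α = ε/1000 + 1 = 0.98090, so α − 1 = -0.01910
f^(α−1) = 0.141^(-0.01910) = 1.038126
δ_res = (-14.3 + 1000) × 1.038126 − 1000 = 1023.280 − 1000 = 23.28‰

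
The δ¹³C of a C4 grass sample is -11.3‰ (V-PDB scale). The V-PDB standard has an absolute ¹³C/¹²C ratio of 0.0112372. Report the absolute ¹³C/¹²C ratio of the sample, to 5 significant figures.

R_sample = R_standard × (δ¹³C/1000 + 1)
R_sample = 0.0112372 × (-11.3/1000 + 1) = 0.0112372 × 0.988700
R_sample = 0.0111102

0.011110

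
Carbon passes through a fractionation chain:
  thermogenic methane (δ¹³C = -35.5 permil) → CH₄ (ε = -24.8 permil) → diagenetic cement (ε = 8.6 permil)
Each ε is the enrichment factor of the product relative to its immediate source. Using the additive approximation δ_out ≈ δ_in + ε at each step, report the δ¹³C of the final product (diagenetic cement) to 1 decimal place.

-51.7 permil

step 1: δ ≈ -35.5 + (-24.8) = -60.3 permil
step 2: δ ≈ -60.3 + (8.6) = -51.7 permil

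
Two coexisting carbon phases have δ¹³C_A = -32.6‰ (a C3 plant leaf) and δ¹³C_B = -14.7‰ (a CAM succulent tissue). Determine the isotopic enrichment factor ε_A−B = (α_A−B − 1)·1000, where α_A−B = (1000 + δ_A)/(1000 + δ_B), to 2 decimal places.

α_A−B = (1000 + -32.6) / (1000 + -14.7) = 967.4 / 985.3 = 0.981833
ε_A−B = (0.981833 − 1) × 1000 = -18.167‰
(The approximation ε ≈ δ_A − δ_B would give -17.9‰.)

-18.17‰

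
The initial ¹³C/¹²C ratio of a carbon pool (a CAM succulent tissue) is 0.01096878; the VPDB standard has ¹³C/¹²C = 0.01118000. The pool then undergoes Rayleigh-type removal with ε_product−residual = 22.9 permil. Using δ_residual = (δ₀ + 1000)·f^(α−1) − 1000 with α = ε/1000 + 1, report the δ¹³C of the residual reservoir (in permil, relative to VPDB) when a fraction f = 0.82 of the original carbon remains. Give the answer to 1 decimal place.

-23.3 permil

δ₀ = (0.01096878/0.01118000 − 1)×1000 = (0.981107 − 1)×1000 = -18.893 permil
α − 1 = ε/1000 = 0.0229
f^(α−1) = 0.82^(0.0229) = 0.995466
δ_res = (-18.893 + 1000) × 0.995466 − 1000 = 976.659 − 1000 = -23.34 permil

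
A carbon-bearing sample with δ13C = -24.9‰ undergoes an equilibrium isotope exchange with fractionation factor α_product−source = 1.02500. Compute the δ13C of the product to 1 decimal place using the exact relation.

-0.5‰

δ_product = (δ_source + 1000)·α − 1000
δ_product = (-24.9 + 1000) × 1.02500 − 1000
δ_product = 999.477 − 1000 = -0.52‰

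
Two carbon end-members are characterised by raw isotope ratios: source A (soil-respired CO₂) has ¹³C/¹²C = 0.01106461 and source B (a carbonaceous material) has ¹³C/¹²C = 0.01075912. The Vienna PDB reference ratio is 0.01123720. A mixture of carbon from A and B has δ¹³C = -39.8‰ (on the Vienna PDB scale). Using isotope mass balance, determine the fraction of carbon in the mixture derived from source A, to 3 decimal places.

0.101

δ_A = (0.01106461/0.01123720 − 1)×1000 = (0.984641 − 1)×1000 = -15.359‰
δ_B = (0.01075912/0.01123720 − 1)×1000 = (0.957456 − 1)×1000 = -42.544‰
f_A = (δ_mix − δ_B)/(δ_A − δ_B) = (-39.8 − (-42.544))/(-15.359 − (-42.544))
f_A = 2.744 / 27.186 = 0.1010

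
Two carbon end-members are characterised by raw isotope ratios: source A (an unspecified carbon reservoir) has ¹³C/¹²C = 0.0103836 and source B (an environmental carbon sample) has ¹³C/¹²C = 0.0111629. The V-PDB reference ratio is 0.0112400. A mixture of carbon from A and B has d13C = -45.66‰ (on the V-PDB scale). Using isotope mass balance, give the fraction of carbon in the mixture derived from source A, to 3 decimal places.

δ_A = (0.0103836/0.0112400 − 1)×1000 = (0.923808 − 1)×1000 = -76.192‰
δ_B = (0.0111629/0.0112400 − 1)×1000 = (0.993141 − 1)×1000 = -6.859‰
f_A = (δ_mix − δ_B)/(δ_A − δ_B) = (-45.66 − (-6.859))/(-76.192 − (-6.859))
f_A = -38.801 / -69.333 = 0.5596

0.560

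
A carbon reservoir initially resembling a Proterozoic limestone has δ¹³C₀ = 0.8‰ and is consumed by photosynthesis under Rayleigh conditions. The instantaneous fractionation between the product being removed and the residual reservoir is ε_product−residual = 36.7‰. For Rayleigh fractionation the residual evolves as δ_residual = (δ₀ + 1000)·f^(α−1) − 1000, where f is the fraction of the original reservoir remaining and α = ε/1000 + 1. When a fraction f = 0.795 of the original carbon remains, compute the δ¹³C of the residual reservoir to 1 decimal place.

Rayleigh residual: δ_res = (δ₀ + 1000)·f^(α−1) − 1000
α = ε/1000 + 1 = 1.03670, so α − 1 = 0.03670
f^(α−1) = 0.795^(0.03670) = 0.991616
δ_res = (0.8 + 1000) × 0.991616 − 1000 = 992.409 − 1000 = -7.59‰

-7.6‰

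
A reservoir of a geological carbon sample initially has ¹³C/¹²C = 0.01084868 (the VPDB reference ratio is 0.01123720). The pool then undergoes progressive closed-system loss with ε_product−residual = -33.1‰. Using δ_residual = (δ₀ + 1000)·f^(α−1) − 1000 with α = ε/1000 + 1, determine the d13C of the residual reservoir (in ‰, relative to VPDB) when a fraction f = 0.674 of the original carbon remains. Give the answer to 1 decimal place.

-21.9‰

δ₀ = (0.01084868/0.01123720 − 1)×1000 = (0.965426 − 1)×1000 = -34.574‰
α − 1 = ε/1000 = -0.0331
f^(α−1) = 0.674^(-0.0331) = 1.013144
δ_res = (-34.574 + 1000) × 1.013144 − 1000 = 978.116 − 1000 = -21.88‰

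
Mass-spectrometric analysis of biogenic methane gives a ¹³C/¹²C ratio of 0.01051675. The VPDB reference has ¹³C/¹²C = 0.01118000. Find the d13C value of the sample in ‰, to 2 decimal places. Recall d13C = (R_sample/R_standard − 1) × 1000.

d13C = (R_sample / R_standard − 1) × 1000
R_sample / R_standard = 0.01051675 / 0.01118000 = 0.940675
d13C = (0.940675 − 1) × 1000 = -59.325‰

-59.32‰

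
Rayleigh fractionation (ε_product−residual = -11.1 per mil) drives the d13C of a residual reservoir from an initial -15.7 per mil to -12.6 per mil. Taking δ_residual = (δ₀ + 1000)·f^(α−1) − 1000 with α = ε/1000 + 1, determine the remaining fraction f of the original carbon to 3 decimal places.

0.753

α − 1 = ε/1000 = -0.0111
(δ_res + 1000)/(δ₀ + 1000) = (-12.6 + 1000)/(-15.7 + 1000) = 987.4/984.3 = 1.003149
f = 1.003149^(1/-0.0111) = exp(ln(1.003149)/-0.0111) = exp(0.00314/-0.0111)
f = exp(-0.2833) = 0.7533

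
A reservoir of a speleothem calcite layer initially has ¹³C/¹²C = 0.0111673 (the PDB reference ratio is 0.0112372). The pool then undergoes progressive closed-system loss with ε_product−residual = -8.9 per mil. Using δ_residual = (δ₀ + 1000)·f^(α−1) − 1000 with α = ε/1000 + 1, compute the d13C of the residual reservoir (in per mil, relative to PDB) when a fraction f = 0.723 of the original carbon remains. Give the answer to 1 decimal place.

δ₀ = (0.0111673/0.0112372 − 1)×1000 = (0.993780 − 1)×1000 = -6.220 per mil
α − 1 = ε/1000 = -0.0089
f^(α−1) = 0.723^(-0.0089) = 1.002891
δ_res = (-6.220 + 1000) × 1.002891 − 1000 = 996.652 − 1000 = -3.35 per mil

-3.3 per mil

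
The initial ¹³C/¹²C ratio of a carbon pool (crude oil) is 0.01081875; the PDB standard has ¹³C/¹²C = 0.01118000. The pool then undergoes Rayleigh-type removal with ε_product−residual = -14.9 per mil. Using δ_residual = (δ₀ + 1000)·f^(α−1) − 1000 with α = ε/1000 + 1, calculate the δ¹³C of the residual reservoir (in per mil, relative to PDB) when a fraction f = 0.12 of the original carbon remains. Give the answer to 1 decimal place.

-1.3 per mil

δ₀ = (0.01081875/0.01118000 − 1)×1000 = (0.967688 − 1)×1000 = -32.312 per mil
α − 1 = ε/1000 = -0.0149
f^(α−1) = 0.12^(-0.0149) = 1.032096
δ_res = (-32.312 + 1000) × 1.032096 − 1000 = 998.747 − 1000 = -1.25 per mil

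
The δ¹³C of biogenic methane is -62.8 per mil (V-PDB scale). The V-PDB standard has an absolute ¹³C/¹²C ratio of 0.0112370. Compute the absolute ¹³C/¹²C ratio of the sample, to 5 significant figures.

R_sample = R_standard × (δ¹³C/1000 + 1)
R_sample = 0.0112370 × (-62.8/1000 + 1) = 0.0112370 × 0.937200
R_sample = 0.0105313

0.010531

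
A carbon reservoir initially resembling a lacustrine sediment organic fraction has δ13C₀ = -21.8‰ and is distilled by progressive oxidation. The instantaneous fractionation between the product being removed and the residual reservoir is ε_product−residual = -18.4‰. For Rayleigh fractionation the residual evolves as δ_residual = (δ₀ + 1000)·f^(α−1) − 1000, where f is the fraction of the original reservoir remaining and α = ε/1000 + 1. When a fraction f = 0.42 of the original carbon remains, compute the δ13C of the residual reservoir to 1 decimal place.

Rayleigh residual: δ_res = (δ₀ + 1000)·f^(α−1) − 1000
α = ε/1000 + 1 = 0.98160, so α − 1 = -0.01840
f^(α−1) = 0.42^(-0.01840) = 1.016090
δ_res = (-21.8 + 1000) × 1.016090 − 1000 = 993.939 − 1000 = -6.06‰

-6.1‰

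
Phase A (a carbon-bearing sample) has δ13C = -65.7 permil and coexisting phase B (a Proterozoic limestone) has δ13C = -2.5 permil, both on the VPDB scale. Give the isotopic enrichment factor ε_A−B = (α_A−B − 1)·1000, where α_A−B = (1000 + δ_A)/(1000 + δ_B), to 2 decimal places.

α_A−B = (1000 + -65.7) / (1000 + -2.5) = 934.3 / 997.5 = 0.936642
ε_A−B = (0.936642 − 1) × 1000 = -63.358 permil
(The approximation ε ≈ δ_A − δ_B would give -63.2 permil.)

-63.36 permil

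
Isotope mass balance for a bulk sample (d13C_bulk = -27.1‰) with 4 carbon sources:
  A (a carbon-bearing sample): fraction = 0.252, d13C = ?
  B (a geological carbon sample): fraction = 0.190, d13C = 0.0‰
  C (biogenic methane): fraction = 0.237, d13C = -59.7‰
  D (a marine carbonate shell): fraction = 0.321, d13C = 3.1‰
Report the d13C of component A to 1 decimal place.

Isotope mass balance: δ_bulk = Σ fᵢ·δᵢ.
-27.1 = 0.252×δ_A + 0.190×(0.0) + 0.237×(-59.7) + 0.321×(3.1)
0.252·δ_A = -27.1 − (-13.154) = -13.946
δ_A = -13.946 / 0.252 = -55.34‰

-55.3‰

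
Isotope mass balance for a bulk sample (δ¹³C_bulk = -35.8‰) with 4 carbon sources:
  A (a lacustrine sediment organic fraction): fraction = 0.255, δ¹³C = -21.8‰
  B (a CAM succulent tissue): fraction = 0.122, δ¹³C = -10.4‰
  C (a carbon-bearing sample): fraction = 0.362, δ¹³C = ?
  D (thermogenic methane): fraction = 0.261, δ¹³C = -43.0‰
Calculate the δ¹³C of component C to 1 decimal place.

Isotope mass balance: δ_bulk = Σ fᵢ·δᵢ.
-35.8 = 0.255×(-21.8) + 0.122×(-10.4) + 0.362×δ_C + 0.261×(-43.0)
0.362·δ_C = -35.8 − (-18.051) = -17.749
δ_C = -17.749 / 0.362 = -49.03‰

-49.0‰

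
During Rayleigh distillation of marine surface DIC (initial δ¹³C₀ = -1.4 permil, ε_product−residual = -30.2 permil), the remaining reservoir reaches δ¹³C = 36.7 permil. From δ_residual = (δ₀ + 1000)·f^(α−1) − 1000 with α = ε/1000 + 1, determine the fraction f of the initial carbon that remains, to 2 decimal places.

0.29

α − 1 = ε/1000 = -0.0302
(δ_res + 1000)/(δ₀ + 1000) = (36.7 + 1000)/(-1.4 + 1000) = 1036.7/998.6 = 1.038153
f = 1.038153^(1/-0.0302) = exp(ln(1.038153)/-0.0302) = exp(0.03744/-0.0302)
f = exp(-1.2399) = 0.2894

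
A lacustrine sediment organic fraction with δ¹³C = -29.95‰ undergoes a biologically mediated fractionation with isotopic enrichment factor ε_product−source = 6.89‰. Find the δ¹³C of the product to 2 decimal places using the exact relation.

-23.27‰

To first order, δ_product ≈ δ_source + ε = -23.06‰.
Exactly, δ_product = (δ_source + 1000)·(ε/1000 + 1) − 1000.
δ_product = (-29.95 + 1000) × (6.89/1000 + 1) − 1000
δ_product = -23.266‰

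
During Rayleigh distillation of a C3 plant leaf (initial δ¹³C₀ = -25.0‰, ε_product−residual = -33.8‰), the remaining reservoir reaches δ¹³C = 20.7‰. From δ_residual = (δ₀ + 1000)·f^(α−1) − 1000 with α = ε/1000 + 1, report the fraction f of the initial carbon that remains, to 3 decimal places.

0.258

α − 1 = ε/1000 = -0.0338
(δ_res + 1000)/(δ₀ + 1000) = (20.7 + 1000)/(-25.0 + 1000) = 1020.7/975.0 = 1.046872
f = 1.046872^(1/-0.0338) = exp(ln(1.046872)/-0.0338) = exp(0.04581/-0.0338)
f = exp(-1.3552) = 0.2579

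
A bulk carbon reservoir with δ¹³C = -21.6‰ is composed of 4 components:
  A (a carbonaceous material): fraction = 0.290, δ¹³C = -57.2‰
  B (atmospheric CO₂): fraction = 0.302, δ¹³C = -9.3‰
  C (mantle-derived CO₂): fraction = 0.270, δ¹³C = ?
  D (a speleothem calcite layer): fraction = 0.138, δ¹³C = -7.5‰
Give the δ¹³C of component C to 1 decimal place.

Isotope mass balance: δ_bulk = Σ fᵢ·δᵢ.
-21.6 = 0.290×(-57.2) + 0.302×(-9.3) + 0.270×δ_C + 0.138×(-7.5)
0.270·δ_C = -21.6 − (-20.432) = -1.168
δ_C = -1.168 / 0.270 = -4.33‰

-4.3‰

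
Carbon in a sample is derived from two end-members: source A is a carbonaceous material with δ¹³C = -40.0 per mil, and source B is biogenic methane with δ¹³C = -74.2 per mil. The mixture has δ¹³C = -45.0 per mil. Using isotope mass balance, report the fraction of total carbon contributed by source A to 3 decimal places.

0.854

δ_mix = f_A·δ_A + (1 − f_A)·δ_B  ⇒  f_A = (δ_mix − δ_B)/(δ_A − δ_B)
f_A = (-45.0 − (-74.2)) / (-40.0 − (-74.2))
f_A = 29.2 / 34.2 = 0.8538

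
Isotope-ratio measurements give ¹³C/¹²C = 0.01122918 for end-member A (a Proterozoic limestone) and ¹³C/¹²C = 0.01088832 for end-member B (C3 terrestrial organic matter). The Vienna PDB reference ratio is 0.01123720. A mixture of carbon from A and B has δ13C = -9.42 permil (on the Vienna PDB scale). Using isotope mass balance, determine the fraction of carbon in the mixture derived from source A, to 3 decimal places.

0.713

δ_A = (0.01122918/0.01123720 − 1)×1000 = (0.999286 − 1)×1000 = -0.714 permil
δ_B = (0.01088832/0.01123720 − 1)×1000 = (0.968953 − 1)×1000 = -31.047 permil
f_A = (δ_mix − δ_B)/(δ_A − δ_B) = (-9.42 − (-31.047))/(-0.714 − (-31.047))
f_A = 21.627 / 30.333 = 0.7130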